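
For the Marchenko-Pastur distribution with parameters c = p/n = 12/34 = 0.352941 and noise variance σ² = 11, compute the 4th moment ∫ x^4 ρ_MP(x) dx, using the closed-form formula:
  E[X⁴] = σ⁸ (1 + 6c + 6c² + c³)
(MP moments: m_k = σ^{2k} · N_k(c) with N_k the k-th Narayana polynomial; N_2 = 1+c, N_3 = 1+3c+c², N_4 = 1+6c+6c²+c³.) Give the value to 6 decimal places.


E[X⁴] = σ⁸ (1 + 6c + 6c² + c³) (fourth MP moment). With σ² = 11 (so σ⁸ = 14641) and c = 12/34 = 0.352941: E[X⁴] = 14641 · (1 + 6·0.352941 + 6·(0.352941)² + (0.352941)³) = 14641 · 3.909017.

So E[X^4] = 57231.916344.


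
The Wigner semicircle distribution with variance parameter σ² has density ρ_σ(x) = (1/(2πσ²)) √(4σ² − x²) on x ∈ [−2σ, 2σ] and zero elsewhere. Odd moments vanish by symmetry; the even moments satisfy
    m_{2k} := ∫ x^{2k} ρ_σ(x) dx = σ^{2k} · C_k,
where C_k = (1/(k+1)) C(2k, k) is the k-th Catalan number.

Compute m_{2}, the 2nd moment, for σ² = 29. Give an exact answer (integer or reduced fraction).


By the scaled semicircle moment identity, m_{2k} = σ^{2k} · C_k with k = 1.
C_1 = (1/(k+1)) · C(2k, k) = (1/2) · C(2, 1) = (1/2) · 2 = 1.
σ^{2k} = (σ²)^k = (29)^1 = 29.

Therefore m_{2} = σ^{2} · C_1 = 29 · 1 = 29.


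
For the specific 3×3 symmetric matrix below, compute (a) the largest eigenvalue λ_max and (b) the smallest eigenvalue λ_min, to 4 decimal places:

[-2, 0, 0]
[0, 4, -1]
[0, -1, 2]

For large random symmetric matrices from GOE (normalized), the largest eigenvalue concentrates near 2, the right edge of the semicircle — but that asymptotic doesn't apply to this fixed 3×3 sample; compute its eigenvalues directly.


Since M is real symmetric, all three eigenvalues are real; they are the roots of det(λI − M) = λ³ − (tr M) λ² + s λ − det M, where s is the sum of the principal 2×2 minors.
tr M = -2 + 4 + 2 = 4.
s = ((-2)·4 − 0²) + ((-2)·2 − 0²) + (4·2 − (-1)²) = -8 + (-4) + 7 = -5.
det M (expand along row 1) = (-2)·7 − 0·0 + 0·0 = -14.
Characteristic polynomial: λ³ − 4λ² − 5λ + 14 = 0.
Substitute λ = y + (tr M)/3 = y + 1.333333 to remove the quadratic term: y³ + p·y + q = 0 with p = s − (tr M)²/3 = -10.333333 and q = −2(tr M)³/27 + (tr M)·s/3 − det M = 2.592593.
Three real roots ⇒ use the trigonometric (Viète) form: r = 2√(−p/3) = 3.711843, φ = arccos(3q/(p·r)) = arccos(-0.202780) = 1.774993 rad.
y_k = r·cos(φ/3 − 2πk/3) for k = 0, 1, 2 gives y = 3.080880, 0.252453, -3.333333.
λ_k = y_k + 1.333333 gives λ = 4.4142, 1.5858, -2.0000 (check: the sum is 4.0000 = tr M).

Hence λ_max = 4.4142 and λ_min = -2.0000.


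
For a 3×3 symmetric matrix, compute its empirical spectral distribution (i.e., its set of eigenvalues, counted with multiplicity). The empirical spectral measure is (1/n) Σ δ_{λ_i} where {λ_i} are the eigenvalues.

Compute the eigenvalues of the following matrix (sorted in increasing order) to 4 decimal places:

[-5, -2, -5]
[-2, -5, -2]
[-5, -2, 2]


Since M is real symmetric, all three eigenvalues are real; they are the roots of det(λI − M) = λ³ − (tr M) λ² + s λ − det M, where s is the sum of the principal 2×2 minors.
tr M = -5 + (-5) + 2 = -8.
s = ((-5)·(-5) − (-2)²) + ((-5)·2 − (-5)²) + ((-5)·2 − (-2)²) = 21 + (-35) + (-14) = -28.
det M (expand along row 1) = (-5)·(-14) − (-2)·(-14) + (-5)·(-21) = 147.
Characteristic polynomial: λ³ + 8λ² − 28λ − 147 = 0.
Substitute λ = y + (tr M)/3 = y − 2.666667 to remove the quadratic term: y³ + p·y + q = 0 with p = s − (tr M)²/3 = -49.333333 and q = −2(tr M)³/27 + (tr M)·s/3 − det M = -34.407407.
Three real roots ⇒ use the trigonometric (Viète) form: r = 2√(−p/3) = 8.110350, φ = arccos(3q/(p·r)) = arccos(0.257984) = 1.309861 rad.
y_k = r·cos(φ/3 − 2πk/3) for k = 0, 1, 2 gives y = 7.349486, -0.704536, -6.644950.
λ_k = y_k − 2.666667 gives λ = 4.6828, -3.3712, -9.3116 (check: the sum is -8.0000 = tr M).

Eigenvalues sorted in increasing order: [-9.3116, -3.3712, 4.6828].


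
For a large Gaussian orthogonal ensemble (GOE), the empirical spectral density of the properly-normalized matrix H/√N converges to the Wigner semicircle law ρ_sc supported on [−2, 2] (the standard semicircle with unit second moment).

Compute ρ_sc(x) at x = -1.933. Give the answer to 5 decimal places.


ρ_sc(x) = (1/(2π)) √(4 − x²). With x = -1.933:
  4 − x² = 4 − (-1.933)² = 4 − 3.736489 = 0.263511.
  √(4 − x²) = 0.513333.
  1/(2π) = 0.159155.
  ρ_sc(-1.933) = 0.159155 · 0.513333 = 0.081700.

Rounded to 5 decimal places: ρ_sc(-1.933) ≈ 0.08170.


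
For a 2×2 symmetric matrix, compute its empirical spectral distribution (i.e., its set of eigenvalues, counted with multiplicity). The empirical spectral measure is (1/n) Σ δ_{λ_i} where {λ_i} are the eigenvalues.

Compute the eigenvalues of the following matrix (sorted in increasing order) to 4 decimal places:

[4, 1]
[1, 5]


Since M is real symmetric, both eigenvalues are real; they are the roots of det(λI − M) = λ² − (tr M) λ + det M.
tr M = 4 + 5 = 9.
det M = 4·5 − 1² = 20 − 1 = 19.
Characteristic polynomial: λ² − 9λ + 19 = 0.
Discriminant Δ = (tr M)² − 4·det M = 81 − 76 = 5; √Δ = 2.236068.
λ = (tr M ± √Δ)/2 = (9 ± 2.236068)/2, giving (tr M − √Δ)/2 = 3.3820 and (tr M + √Δ)/2 = 5.6180.

Eigenvalues sorted in increasing order: [3.3820, 5.6180].


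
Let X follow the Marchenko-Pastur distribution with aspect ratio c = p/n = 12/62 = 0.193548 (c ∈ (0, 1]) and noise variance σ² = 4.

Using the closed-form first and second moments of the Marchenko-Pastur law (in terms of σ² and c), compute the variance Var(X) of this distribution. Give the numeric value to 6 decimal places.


Recall the MP moments m_1 = E[X] = σ² and m_2 = E[X²] = σ⁴ (1 + c).
m_1 = E[X] = σ² = 4, so m_1² = 16.
m_2 = E[X²] = σ⁴ (1 + c) = 16 · (1 + 0.193548) = 16 · 1.193548 = 19.096774.
(Note m_2 − m_1² simplifies to c · σ⁴ = 0.193548 · 16.)

Var(X) = m_2 − m_1² = 19.096774 − 16 = 3.096774.


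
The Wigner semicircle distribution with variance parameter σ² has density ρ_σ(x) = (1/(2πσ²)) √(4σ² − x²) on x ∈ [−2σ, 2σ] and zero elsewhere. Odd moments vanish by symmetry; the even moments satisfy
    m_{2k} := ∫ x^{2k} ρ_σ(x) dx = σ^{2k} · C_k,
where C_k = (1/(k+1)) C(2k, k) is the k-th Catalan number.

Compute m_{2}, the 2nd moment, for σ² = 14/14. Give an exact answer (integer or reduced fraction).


By the scaled semicircle moment identity, m_{2k} = σ^{2k} · C_k with k = 1.
C_1 = (1/(k+1)) · C(2k, k) = (1/2) · C(2, 1) = (1/2) · 2 = 1.
σ^{2k} = (σ²)^k = (14/14)^1 = 1.

Therefore m_{2} = σ^{2} · C_1 = 1 · 1 = 1.


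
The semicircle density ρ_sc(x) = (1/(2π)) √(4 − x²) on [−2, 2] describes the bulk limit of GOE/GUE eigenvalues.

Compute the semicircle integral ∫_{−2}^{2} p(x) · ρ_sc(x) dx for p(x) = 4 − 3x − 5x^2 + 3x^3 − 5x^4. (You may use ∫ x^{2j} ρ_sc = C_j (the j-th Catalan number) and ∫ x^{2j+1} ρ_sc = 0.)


Write p(x) = Σ a_i x^i, split into monomials and integrate each against ρ_sc separately.
Using ∫ x^{2j} ρ_sc = C_j = (1/(j+1)) C(2j, j) (Catalan numbers) and ∫ x^{2j+1} ρ_sc = 0 (odd monomials vanish by symmetry):
  i = 0 (even): a_0 · C_{0} = 4 · 1 = 4
  i = 1 (odd): ∫ x^1 ρ_sc = 0 (vanishes)
  i = 2 (even): a_2 · C_{1} = -5 · 1 = -5
  i = 3 (odd): ∫ x^3 ρ_sc = 0 (vanishes)
  i = 4 (even): a_4 · C_{2} = -5 · 2 = -10

Summing the contributions: ∫_{−2}^{2} p(x) ρ_sc(x) dx = 4 + (-5) + (-10) = -11.


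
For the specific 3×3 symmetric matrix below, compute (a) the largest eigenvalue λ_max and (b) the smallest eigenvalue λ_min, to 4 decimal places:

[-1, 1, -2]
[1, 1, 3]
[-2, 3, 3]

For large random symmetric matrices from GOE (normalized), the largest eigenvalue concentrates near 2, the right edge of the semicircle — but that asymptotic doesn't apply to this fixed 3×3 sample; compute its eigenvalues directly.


Since M is real symmetric, all three eigenvalues are real; they are the roots of det(λI − M) = λ³ − (tr M) λ² + s λ − det M, where s is the sum of the principal 2×2 minors.
tr M = -1 + 1 + 3 = 3.
s = ((-1)·1 − 1²) + ((-1)·3 − (-2)²) + (1·3 − 3²) = -2 + (-7) + (-6) = -15.
det M (expand along row 1) = (-1)·(-6) − 1·9 + (-2)·5 = -13.
Characteristic polynomial: λ³ − 3λ² − 15λ + 13 = 0.
Substitute λ = y + (tr M)/3 = y + 1.000000 to remove the quadratic term: y³ + p·y + q = 0 with p = s − (tr M)²/3 = -18.000000 and q = −2(tr M)³/27 + (tr M)·s/3 − det M = -4.000000.
Three real roots ⇒ use the trigonometric (Viète) form: r = 2√(−p/3) = 4.898979, φ = arccos(3q/(p·r)) = arccos(0.136083) = 1.434290 rad.
y_k = r·cos(φ/3 − 2πk/3) for k = 0, 1, 2 gives y = 4.349668, -0.222837, -4.126831.
λ_k = y_k + 1.000000 gives λ = 5.3497, 0.7772, -3.1268 (check: the sum is 3.0000 = tr M).

Hence λ_max = 5.3497 and λ_min = -3.1268.


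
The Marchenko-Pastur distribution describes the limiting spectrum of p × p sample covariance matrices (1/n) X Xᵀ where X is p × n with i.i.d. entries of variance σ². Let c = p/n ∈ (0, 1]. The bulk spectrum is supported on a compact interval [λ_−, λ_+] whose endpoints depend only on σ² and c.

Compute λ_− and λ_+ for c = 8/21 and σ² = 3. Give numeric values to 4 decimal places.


c = 8/21 = 0.380952; √c = 0.617213.
λ_− = σ² (1 − √c)² = 3 · (1 − 0.617213)² = 3 · (0.382787)² = 0.439577.
λ_+ = σ² (1 + √c)² = 3 · (1 + 0.617213)² = 3 · (1.617213)² = 7.846138.

Rounded to 4 decimal places: λ_− ≈ 0.4396, λ_+ ≈ 7.8461.


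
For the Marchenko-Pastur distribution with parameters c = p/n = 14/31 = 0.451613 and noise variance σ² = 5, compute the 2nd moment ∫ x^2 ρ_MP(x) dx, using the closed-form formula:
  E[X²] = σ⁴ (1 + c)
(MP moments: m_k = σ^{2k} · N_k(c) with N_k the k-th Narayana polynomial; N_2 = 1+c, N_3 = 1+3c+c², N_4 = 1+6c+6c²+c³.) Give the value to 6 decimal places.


E[X²] = σ⁴ (1 + c) (second MP moment). With σ² = 5 (so σ⁴ = 25) and c = 14/31 = 0.451613: E[X²] = 25 · (1 + 0.451613) = 25 · 1.451613.

So E[X^2] = 36.290323.


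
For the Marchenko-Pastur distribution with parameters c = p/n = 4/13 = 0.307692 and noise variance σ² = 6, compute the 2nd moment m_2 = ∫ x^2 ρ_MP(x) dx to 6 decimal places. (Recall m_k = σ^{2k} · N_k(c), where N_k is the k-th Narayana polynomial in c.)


E[X²] = σ⁴ (1 + c) (second MP moment). With σ² = 6 (so σ⁴ = 36) and c = 4/13 = 0.307692: E[X²] = 36 · (1 + 0.307692) = 36 · 1.307692.

So E[X^2] = 47.076923.


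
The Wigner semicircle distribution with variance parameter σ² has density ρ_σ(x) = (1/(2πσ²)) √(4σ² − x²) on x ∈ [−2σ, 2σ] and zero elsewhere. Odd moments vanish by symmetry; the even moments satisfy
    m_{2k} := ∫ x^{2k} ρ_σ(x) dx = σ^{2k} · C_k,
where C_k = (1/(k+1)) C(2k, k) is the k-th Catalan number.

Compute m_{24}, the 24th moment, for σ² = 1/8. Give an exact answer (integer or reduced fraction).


By the scaled semicircle moment identity, m_{2k} = σ^{2k} · C_k with k = 12.
C_12 = (1/(k+1)) · C(2k, k) = (1/13) · C(24, 12) = (1/13) · 2704156 = 208012.
σ^{2k} = (σ²)^k = (1/8)^12 = 1/68719476736.

Therefore m_{24} = σ^{24} · C_12 = (1/68719476736) · 208012 = 52003/17179869184.


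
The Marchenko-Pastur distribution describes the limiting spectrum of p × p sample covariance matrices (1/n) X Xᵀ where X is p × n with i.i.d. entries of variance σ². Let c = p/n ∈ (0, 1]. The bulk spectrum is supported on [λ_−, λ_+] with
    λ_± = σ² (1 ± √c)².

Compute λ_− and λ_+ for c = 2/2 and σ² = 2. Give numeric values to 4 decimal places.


c = 2/2 = 1.000000; √c = 1.000000.
λ_− = σ² (1 − √c)² = 2 · (1 − 1.000000)² = 2 · (0.000000)² = 0.000000.
λ_+ = σ² (1 + √c)² = 2 · (1 + 1.000000)² = 2 · (2.000000)² = 8.000000.

Rounded to 4 decimal places: λ_− ≈ 0.0000, λ_+ ≈ 8.0000.


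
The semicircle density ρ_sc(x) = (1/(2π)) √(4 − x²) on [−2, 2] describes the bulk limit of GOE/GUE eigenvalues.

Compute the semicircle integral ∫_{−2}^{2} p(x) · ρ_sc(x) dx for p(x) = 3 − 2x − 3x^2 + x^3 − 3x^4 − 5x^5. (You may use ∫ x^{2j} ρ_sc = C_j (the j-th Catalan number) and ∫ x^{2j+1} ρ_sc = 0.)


Write p(x) = Σ a_i x^i, split into monomials and integrate each against ρ_sc separately.
Using ∫ x^{2j} ρ_sc = C_j = (1/(j+1)) C(2j, j) (Catalan numbers) and ∫ x^{2j+1} ρ_sc = 0 (odd monomials vanish by symmetry):
  i = 0 (even): a_0 · C_{0} = 3 · 1 = 3
  i = 1 (odd): ∫ x^1 ρ_sc = 0 (vanishes)
  i = 2 (even): a_2 · C_{1} = -3 · 1 = -3
  i = 3 (odd): ∫ x^3 ρ_sc = 0 (vanishes)
  i = 4 (even): a_4 · C_{2} = -3 · 2 = -6
  i = 5 (odd): ∫ x^5 ρ_sc = 0 (vanishes)

Summing the contributions: ∫_{−2}^{2} p(x) ρ_sc(x) dx = 3 + (-3) + (-6) = -6.


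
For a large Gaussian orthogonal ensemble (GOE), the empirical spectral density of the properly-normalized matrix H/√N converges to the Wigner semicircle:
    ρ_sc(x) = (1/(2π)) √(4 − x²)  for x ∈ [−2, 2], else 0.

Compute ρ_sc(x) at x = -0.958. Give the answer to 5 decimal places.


ρ_sc(x) = (1/(2π)) √(4 − x²). With x = -0.958:
  4 − x² = 4 − (-0.958)² = 4 − 0.917764 = 3.082236.
  √(4 − x²) = 1.755630.
  1/(2π) = 0.159155.
  ρ_sc(-0.958) = 0.159155 · 1.755630 = 0.279417.

Rounded to 5 decimal places: ρ_sc(-0.958) ≈ 0.27942.


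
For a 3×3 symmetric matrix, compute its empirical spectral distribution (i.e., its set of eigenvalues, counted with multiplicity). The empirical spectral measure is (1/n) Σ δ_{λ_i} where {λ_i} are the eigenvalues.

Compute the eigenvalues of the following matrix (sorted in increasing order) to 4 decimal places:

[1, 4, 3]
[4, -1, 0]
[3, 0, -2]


Since M is real symmetric, all three eigenvalues are real; they are the roots of det(λI − M) = λ³ − (tr M) λ² + s λ − det M, where s is the sum of the principal 2×2 minors.
tr M = 1 + (-1) + (-2) = -2.
s = (1·(-1) − 4²) + (1·(-2) − 3²) + ((-1)·(-2) − 0²) = -17 + (-11) + 2 = -26.
det M (expand along row 1) = 1·2 − 4·(-8) + 3·3 = 43.
Characteristic polynomial: λ³ + 2λ² − 26λ − 43 = 0.
Substitute λ = y + (tr M)/3 = y − 0.666667 to remove the quadratic term: y³ + p·y + q = 0 with p = s − (tr M)²/3 = -27.333333 and q = −2(tr M)³/27 + (tr M)·s/3 − det M = -25.074074.
Three real roots ⇒ use the trigonometric (Viète) form: r = 2√(−p/3) = 6.036923, φ = arccos(3q/(p·r)) = arccos(0.455867) = 1.097451 rad.
y_k = r·cos(φ/3 − 2πk/3) for k = 0, 1, 2 gives y = 5.637472, -0.948570, -4.688901.
λ_k = y_k − 0.666667 gives λ = 4.9708, -1.6152, -5.3556 (check: the sum is -2.0000 = tr M).

Eigenvalues sorted in increasing order: [-5.3556, -1.6152, 4.9708].


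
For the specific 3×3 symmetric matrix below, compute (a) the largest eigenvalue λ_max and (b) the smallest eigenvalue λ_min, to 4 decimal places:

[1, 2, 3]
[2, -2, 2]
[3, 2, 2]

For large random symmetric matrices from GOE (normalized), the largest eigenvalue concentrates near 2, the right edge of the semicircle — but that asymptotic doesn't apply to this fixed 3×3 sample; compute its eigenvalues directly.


Since M is real symmetric, all three eigenvalues are real; they are the roots of det(λI − M) = λ³ − (tr M) λ² + s λ − det M, where s is the sum of the principal 2×2 minors.
tr M = 1 + (-2) + 2 = 1.
s = (1·(-2) − 2²) + (1·2 − 3²) + ((-2)·2 − 2²) = -6 + (-7) + (-8) = -21.
det M (expand along row 1) = 1·(-8) − 2·(-2) + 3·10 = 26.
Characteristic polynomial: λ³ − λ² − 21λ − 26 = 0.
Substitute λ = y + (tr M)/3 = y + 0.333333 to remove the quadratic term: y³ + p·y + q = 0 with p = s − (tr M)²/3 = -21.333333 and q = −2(tr M)³/27 + (tr M)·s/3 − det M = -33.074074.
Three real roots ⇒ use the trigonometric (Viète) form: r = 2√(−p/3) = 5.333333, φ = arccos(3q/(p·r)) = arccos(0.872070) = 0.511379 rad.
y_k = r·cos(φ/3 − 2πk/3) for k = 0, 1, 2 gives y = 5.256037, -1.844506, -3.411531.
λ_k = y_k + 0.333333 gives λ = 5.5894, -1.5112, -3.0782 (check: the sum is 1.0000 = tr M).

Hence λ_max = 5.5894 and λ_min = -3.0782.


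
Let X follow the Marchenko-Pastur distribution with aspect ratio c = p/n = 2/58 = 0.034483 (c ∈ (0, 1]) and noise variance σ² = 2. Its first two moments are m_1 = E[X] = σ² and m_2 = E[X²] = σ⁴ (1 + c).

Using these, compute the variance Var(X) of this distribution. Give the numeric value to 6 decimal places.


m_1 = E[X] = σ² = 2, so m_1² = 4.
m_2 = E[X²] = σ⁴ (1 + c) = 4 · (1 + 0.034483) = 4 · 1.034483 = 4.137931.
(Note m_2 − m_1² simplifies to c · σ⁴ = 0.034483 · 4.)

Var(X) = m_2 − m_1² = 4.137931 − 4 = 0.137931.


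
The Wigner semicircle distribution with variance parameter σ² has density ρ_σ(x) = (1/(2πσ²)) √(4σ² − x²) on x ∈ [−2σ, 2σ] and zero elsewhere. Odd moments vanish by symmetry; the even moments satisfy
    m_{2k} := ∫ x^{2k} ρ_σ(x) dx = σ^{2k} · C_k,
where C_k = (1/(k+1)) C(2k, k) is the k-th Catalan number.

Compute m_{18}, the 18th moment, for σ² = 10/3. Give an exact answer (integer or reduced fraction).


By the scaled semicircle moment identity, m_{2k} = σ^{2k} · C_k with k = 9.
C_9 = (1/(k+1)) · C(2k, k) = (1/10) · C(18, 9) = (1/10) · 48620 = 4862.
σ^{2k} = (σ²)^k = (10/3)^9 = 1000000000/19683.

Therefore m_{18} = σ^{18} · C_9 = (1000000000/19683) · 4862 = 4862000000000/19683.


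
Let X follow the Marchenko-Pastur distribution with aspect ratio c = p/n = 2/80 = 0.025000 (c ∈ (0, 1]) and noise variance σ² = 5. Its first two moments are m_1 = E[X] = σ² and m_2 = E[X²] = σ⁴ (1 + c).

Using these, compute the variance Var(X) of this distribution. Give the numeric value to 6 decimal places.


m_1 = E[X] = σ² = 5, so m_1² = 25.
m_2 = E[X²] = σ⁴ (1 + c) = 25 · (1 + 0.025000) = 25 · 1.025000 = 25.625000.
(Note m_2 − m_1² simplifies to c · σ⁴ = 0.025000 · 25.)

Var(X) = m_2 − m_1² = 25.625000 − 25 = 0.625000.


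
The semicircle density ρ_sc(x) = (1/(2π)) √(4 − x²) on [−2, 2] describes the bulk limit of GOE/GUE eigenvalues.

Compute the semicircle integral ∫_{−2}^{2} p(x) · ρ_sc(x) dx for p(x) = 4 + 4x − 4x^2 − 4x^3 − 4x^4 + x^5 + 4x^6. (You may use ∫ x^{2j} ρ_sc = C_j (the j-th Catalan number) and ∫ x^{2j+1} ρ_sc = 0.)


Write p(x) = Σ a_i x^i, split into monomials and integrate each against ρ_sc separately.
Using ∫ x^{2j} ρ_sc = C_j = (1/(j+1)) C(2j, j) (Catalan numbers) and ∫ x^{2j+1} ρ_sc = 0 (odd monomials vanish by symmetry):
  i = 0 (even): a_0 · C_{0} = 4 · 1 = 4
  i = 1 (odd): ∫ x^1 ρ_sc = 0 (vanishes)
  i = 2 (even): a_2 · C_{1} = -4 · 1 = -4
  i = 3 (odd): ∫ x^3 ρ_sc = 0 (vanishes)
  i = 4 (even): a_4 · C_{2} = -4 · 2 = -8
  i = 5 (odd): ∫ x^5 ρ_sc = 0 (vanishes)
  i = 6 (even): a_6 · C_{3} = 4 · 5 = 20

Summing the contributions: ∫_{−2}^{2} p(x) ρ_sc(x) dx = 4 + (-4) + (-8) + 20 = 12.


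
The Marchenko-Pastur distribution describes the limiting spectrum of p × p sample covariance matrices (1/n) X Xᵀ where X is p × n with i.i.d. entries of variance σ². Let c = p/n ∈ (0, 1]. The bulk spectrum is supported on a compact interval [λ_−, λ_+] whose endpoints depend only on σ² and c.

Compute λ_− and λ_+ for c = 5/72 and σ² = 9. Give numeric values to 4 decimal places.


c = 5/72 = 0.069444; √c = 0.263523.
λ_− = σ² (1 − √c)² = 9 · (1 − 0.263523)² = 9 · (0.736477)² = 4.881584.
λ_+ = σ² (1 + √c)² = 9 · (1 + 0.263523)² = 9 · (1.263523)² = 14.368416.

Rounded to 4 decimal places: λ_− ≈ 4.8816, λ_+ ≈ 14.3684.


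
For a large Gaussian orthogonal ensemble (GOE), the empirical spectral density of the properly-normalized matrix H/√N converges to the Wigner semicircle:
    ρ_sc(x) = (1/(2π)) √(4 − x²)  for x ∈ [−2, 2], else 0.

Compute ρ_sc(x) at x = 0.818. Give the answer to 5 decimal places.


ρ_sc(x) = (1/(2π)) √(4 − x²). With x = 0.818:
  4 − x² = 4 − (0.818)² = 4 − 0.669124 = 3.330876.
  √(4 − x²) = 1.825069.
  1/(2π) = 0.159155.
  ρ_sc(0.818) = 0.159155 · 1.825069 = 0.290469.

Rounded to 5 decimal places: ρ_sc(0.818) ≈ 0.29047.


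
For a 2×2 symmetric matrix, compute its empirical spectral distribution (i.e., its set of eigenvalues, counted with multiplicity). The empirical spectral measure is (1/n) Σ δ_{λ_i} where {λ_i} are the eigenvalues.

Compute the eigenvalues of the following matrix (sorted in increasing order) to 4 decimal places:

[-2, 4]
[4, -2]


Since M is real symmetric, both eigenvalues are real; they are the roots of det(λI − M) = λ² − (tr M) λ + det M.
tr M = -2 + (-2) = -4.
det M = (-2)·(-2) − 4² = 4 − 16 = -12.
Characteristic polynomial: λ² + 4λ − 12 = 0.
Discriminant Δ = (tr M)² − 4·det M = 16 − (-48) = 64; √Δ = 8.000000.
λ = (tr M ± √Δ)/2 = (-4 ± 8.000000)/2, giving (tr M − √Δ)/2 = -6.0000 and (tr M + √Δ)/2 = 2.0000.

Eigenvalues sorted in increasing order: [-6.0000, 2.0000].


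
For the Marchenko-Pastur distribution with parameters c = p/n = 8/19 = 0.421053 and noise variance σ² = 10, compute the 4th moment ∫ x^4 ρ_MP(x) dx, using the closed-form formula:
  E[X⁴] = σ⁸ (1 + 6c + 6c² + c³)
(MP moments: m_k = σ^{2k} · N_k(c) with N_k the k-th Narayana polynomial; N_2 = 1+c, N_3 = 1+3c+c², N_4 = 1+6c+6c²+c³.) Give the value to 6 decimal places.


E[X⁴] = σ⁸ (1 + 6c + 6c² + c³) (fourth MP moment). With σ² = 10 (so σ⁸ = 10000) and c = 8/19 = 0.421053: E[X⁴] = 10000 · (1 + 6·0.421053 + 6·(0.421053)² + (0.421053)³) = 10000 · 4.664674.

So E[X^4] = 46646.741508.


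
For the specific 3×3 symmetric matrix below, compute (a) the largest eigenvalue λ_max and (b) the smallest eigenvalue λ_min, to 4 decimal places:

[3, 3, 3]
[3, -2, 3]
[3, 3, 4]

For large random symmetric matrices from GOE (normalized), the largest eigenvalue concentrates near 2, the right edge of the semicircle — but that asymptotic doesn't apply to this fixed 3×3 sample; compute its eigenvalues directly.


Since M is real symmetric, all three eigenvalues are real; they are the roots of det(λI − M) = λ³ − (tr M) λ² + s λ − det M, where s is the sum of the principal 2×2 minors.
tr M = 3 + (-2) + 4 = 5.
s = (3·(-2) − 3²) + (3·4 − 3²) + ((-2)·4 − 3²) = -15 + 3 + (-17) = -29.
det M (expand along row 1) = 3·(-17) − 3·3 + 3·15 = -15.
Characteristic polynomial: λ³ − 5λ² − 29λ + 15 = 0.
Substitute λ = y + (tr M)/3 = y + 1.666667 to remove the quadratic term: y³ + p·y + q = 0 with p = s − (tr M)²/3 = -37.333333 and q = −2(tr M)³/27 + (tr M)·s/3 − det M = -42.592593.
Three real roots ⇒ use the trigonometric (Viète) form: r = 2√(−p/3) = 7.055337, φ = arccos(3q/(p·r)) = arccos(0.485111) = 1.064307 rad.
y_k = r·cos(φ/3 − 2πk/3) for k = 0, 1, 2 gives y = 6.615978, -1.185501, -5.430477.
λ_k = y_k + 1.666667 gives λ = 8.2826, 0.4812, -3.7638 (check: the sum is 5.0000 = tr M).

Hence λ_max = 8.2826 and λ_min = -3.7638.


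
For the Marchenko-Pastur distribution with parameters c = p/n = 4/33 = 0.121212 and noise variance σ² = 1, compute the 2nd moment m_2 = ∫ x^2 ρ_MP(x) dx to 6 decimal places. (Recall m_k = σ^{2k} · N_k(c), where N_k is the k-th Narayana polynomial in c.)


E[X²] = σ⁴ (1 + c) (second MP moment). With σ² = 1 (so σ⁴ = 1) and c = 4/33 = 0.121212: E[X²] = 1 · (1 + 0.121212) = 1 · 1.121212.

So E[X^2] = 1.121212.


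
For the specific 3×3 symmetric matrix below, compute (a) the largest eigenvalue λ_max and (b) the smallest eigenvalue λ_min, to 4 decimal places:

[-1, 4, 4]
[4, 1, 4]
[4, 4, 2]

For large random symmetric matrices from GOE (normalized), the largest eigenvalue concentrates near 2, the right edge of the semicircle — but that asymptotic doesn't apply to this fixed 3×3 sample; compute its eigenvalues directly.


Since M is real symmetric, all three eigenvalues are real; they are the roots of det(λI − M) = λ³ − (tr M) λ² + s λ − det M, where s is the sum of the principal 2×2 minors.
tr M = -1 + 1 + 2 = 2.
s = ((-1)·1 − 4²) + ((-1)·2 − 4²) + (1·2 − 4²) = -17 + (-18) + (-14) = -49.
det M (expand along row 1) = (-1)·(-14) − 4·(-8) + 4·12 = 94.
Characteristic polynomial: λ³ − 2λ² − 49λ − 94 = 0.
Substitute λ = y + (tr M)/3 = y + 0.666667 to remove the quadratic term: y³ + p·y + q = 0 with p = s − (tr M)²/3 = -50.333333 and q = −2(tr M)³/27 + (tr M)·s/3 − det M = -127.259259.
Three real roots ⇒ use the trigonometric (Viète) form: r = 2√(−p/3) = 8.192137, φ = arccos(3q/(p·r)) = arccos(0.925886) = 0.387421 rad.
y_k = r·cos(φ/3 − 2πk/3) for k = 0, 1, 2 gives y = 8.123921, -3.148306, -4.975615.
λ_k = y_k + 0.666667 gives λ = 8.7906, -2.4816, -4.3089 (check: the sum is 2.0000 = tr M).

Hence λ_max = 8.7906 and λ_min = -4.3089.


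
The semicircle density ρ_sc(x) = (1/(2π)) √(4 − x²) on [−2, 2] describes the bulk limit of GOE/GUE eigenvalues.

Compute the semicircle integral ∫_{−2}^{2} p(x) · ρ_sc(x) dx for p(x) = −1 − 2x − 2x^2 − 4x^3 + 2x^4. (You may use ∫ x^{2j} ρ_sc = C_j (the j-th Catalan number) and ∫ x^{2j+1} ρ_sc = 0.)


Write p(x) = Σ a_i x^i, split into monomials and integrate each against ρ_sc separately.
Using ∫ x^{2j} ρ_sc = C_j = (1/(j+1)) C(2j, j) (Catalan numbers) and ∫ x^{2j+1} ρ_sc = 0 (odd monomials vanish by symmetry):
  i = 0 (even): a_0 · C_{0} = -1 · 1 = -1
  i = 1 (odd): ∫ x^1 ρ_sc = 0 (vanishes)
  i = 2 (even): a_2 · C_{1} = -2 · 1 = -2
  i = 3 (odd): ∫ x^3 ρ_sc = 0 (vanishes)
  i = 4 (even): a_4 · C_{2} = 2 · 2 = 4

Summing the contributions: ∫_{−2}^{2} p(x) ρ_sc(x) dx = (-1) + (-2) + 4 = 1.


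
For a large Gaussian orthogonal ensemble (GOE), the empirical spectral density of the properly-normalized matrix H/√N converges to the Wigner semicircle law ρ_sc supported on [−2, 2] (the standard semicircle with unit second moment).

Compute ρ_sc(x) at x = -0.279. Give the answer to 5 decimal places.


ρ_sc(x) = (1/(2π)) √(4 − x²). With x = -0.279:
  4 − x² = 4 − (-0.279)² = 4 − 0.077841 = 3.922159.
  √(4 − x²) = 1.980444.
  1/(2π) = 0.159155.
  ρ_sc(-0.279) = 0.159155 · 1.980444 = 0.315197.

Rounded to 5 decimal places: ρ_sc(-0.279) ≈ 0.31520.


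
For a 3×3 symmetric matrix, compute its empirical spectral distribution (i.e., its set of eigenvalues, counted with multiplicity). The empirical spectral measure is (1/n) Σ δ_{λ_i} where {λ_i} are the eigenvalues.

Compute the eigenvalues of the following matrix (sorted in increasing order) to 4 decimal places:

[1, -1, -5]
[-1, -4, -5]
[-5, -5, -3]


Since M is real symmetric, all three eigenvalues are real; they are the roots of det(λI − M) = λ³ − (tr M) λ² + s λ − det M, where s is the sum of the principal 2×2 minors.
tr M = 1 + (-4) + (-3) = -6.
s = (1·(-4) − (-1)²) + (1·(-3) − (-5)²) + ((-4)·(-3) − (-5)²) = -5 + (-28) + (-13) = -46.
det M (expand along row 1) = 1·(-13) − (-1)·(-22) + (-5)·(-15) = 40.
Characteristic polynomial: λ³ + 6λ² − 46λ − 40 = 0.
Substitute λ = y + (tr M)/3 = y − 2.000000 to remove the quadratic term: y³ + p·y + q = 0 with p = s − (tr M)²/3 = -58.000000 and q = −2(tr M)³/27 + (tr M)·s/3 − det M = 68.000000.
Three real roots ⇒ use the trigonometric (Viète) form: r = 2√(−p/3) = 8.793937, φ = arccos(3q/(p·r)) = arccos(-0.399962) = 1.982272 rad.
y_k = r·cos(φ/3 − 2πk/3) for k = 0, 1, 2 gives y = 6.943057, 1.202385, -8.145442.
λ_k = y_k − 2.000000 gives λ = 4.9431, -0.7976, -10.1454 (check: the sum is -6.0000 = tr M).

Eigenvalues sorted in increasing order: [-10.1454, -0.7976, 4.9431].


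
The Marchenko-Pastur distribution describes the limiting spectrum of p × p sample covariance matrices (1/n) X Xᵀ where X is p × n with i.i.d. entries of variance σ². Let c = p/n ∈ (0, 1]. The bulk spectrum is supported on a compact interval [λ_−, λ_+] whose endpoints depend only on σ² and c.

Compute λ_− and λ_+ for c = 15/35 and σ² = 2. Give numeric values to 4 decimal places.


c = 15/35 = 0.428571; √c = 0.654654.
λ_− = σ² (1 − √c)² = 2 · (1 − 0.654654)² = 2 · (0.345346)² = 0.238528.
λ_+ = σ² (1 + √c)² = 2 · (1 + 0.654654)² = 2 · (1.654654)² = 5.475758.

Rounded to 4 decimal places: λ_− ≈ 0.2385, λ_+ ≈ 5.4758.


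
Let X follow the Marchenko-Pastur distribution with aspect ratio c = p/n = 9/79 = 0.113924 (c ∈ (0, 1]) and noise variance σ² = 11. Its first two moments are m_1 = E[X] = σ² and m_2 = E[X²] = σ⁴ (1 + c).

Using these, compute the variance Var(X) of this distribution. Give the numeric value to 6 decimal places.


m_1 = E[X] = σ² = 11, so m_1² = 121.
m_2 = E[X²] = σ⁴ (1 + c) = 121 · (1 + 0.113924) = 121 · 1.113924 = 134.784810.
(Note m_2 − m_1² simplifies to c · σ⁴ = 0.113924 · 121.)

Var(X) = m_2 − m_1² = 134.784810 − 121 = 13.784810.


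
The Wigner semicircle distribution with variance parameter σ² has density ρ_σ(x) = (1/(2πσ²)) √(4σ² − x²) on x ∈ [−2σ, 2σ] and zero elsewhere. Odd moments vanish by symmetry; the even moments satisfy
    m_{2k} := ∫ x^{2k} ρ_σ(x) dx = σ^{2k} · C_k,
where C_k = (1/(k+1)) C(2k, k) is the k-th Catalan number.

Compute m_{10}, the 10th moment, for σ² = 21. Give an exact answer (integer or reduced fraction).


By the scaled semicircle moment identity, m_{2k} = σ^{2k} · C_k with k = 5.
C_5 = (1/(k+1)) · C(2k, k) = (1/6) · C(10, 5) = (1/6) · 252 = 42.
σ^{2k} = (σ²)^k = (21)^5 = 4084101.

Therefore m_{10} = σ^{10} · C_5 = 4084101 · 42 = 171532242.


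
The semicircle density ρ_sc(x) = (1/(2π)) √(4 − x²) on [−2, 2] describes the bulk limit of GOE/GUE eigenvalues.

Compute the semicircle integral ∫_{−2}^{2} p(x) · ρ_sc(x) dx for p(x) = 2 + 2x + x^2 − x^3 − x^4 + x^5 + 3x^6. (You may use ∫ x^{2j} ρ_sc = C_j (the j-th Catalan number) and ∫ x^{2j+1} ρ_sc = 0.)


Write p(x) = Σ a_i x^i, split into monomials and integrate each against ρ_sc separately.
Using ∫ x^{2j} ρ_sc = C_j = (1/(j+1)) C(2j, j) (Catalan numbers) and ∫ x^{2j+1} ρ_sc = 0 (odd monomials vanish by symmetry):
  i = 0 (even): a_0 · C_{0} = 2 · 1 = 2
  i = 1 (odd): ∫ x^1 ρ_sc = 0 (vanishes)
  i = 2 (even): a_2 · C_{1} = 1 · 1 = 1
  i = 3 (odd): ∫ x^3 ρ_sc = 0 (vanishes)
  i = 4 (even): a_4 · C_{2} = -1 · 2 = -2
  i = 5 (odd): ∫ x^5 ρ_sc = 0 (vanishes)
  i = 6 (even): a_6 · C_{3} = 3 · 5 = 15

Summing the contributions: ∫_{−2}^{2} p(x) ρ_sc(x) dx = 2 + 1 + (-2) + 15 = 16.


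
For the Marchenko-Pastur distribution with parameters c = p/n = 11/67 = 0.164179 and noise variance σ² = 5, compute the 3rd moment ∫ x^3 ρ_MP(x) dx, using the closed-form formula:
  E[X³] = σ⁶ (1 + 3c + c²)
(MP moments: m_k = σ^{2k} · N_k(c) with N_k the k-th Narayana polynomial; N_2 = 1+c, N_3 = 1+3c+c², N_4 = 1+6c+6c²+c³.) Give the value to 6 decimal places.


E[X³] = σ⁶ (1 + 3c + c²) (third MP moment). With σ² = 5 (so σ⁶ = 125) and c = 11/67 = 0.164179: E[X³] = 125 · (1 + 3·0.164179 + (0.164179)²) = 125 · 1.519492.

So E[X^3] = 189.936511.


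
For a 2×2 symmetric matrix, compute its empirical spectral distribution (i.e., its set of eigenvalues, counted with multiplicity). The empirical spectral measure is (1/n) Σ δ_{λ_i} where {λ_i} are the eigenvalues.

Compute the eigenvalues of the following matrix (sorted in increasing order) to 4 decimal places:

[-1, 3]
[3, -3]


Since M is real symmetric, both eigenvalues are real; they are the roots of det(λI − M) = λ² − (tr M) λ + det M.
tr M = -1 + (-3) = -4.
det M = (-1)·(-3) − 3² = 3 − 9 = -6.
Characteristic polynomial: λ² + 4λ − 6 = 0.
Discriminant Δ = (tr M)² − 4·det M = 16 − (-24) = 40; √Δ = 6.324555.
λ = (tr M ± √Δ)/2 = (-4 ± 6.324555)/2, giving (tr M − √Δ)/2 = -5.1623 and (tr M + √Δ)/2 = 1.1623.

Eigenvalues sorted in increasing order: [-5.1623, 1.1623].


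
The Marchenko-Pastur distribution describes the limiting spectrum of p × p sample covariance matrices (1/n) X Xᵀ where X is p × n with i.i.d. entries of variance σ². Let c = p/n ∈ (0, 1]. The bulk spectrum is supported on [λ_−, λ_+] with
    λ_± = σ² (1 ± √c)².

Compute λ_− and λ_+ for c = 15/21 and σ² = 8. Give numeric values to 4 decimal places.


c = 15/21 = 0.714286; √c = 0.845154.
λ_− = σ² (1 − √c)² = 8 · (1 − 0.845154)² = 8 · (0.154846)² = 0.191818.
λ_+ = σ² (1 + √c)² = 8 · (1 + 0.845154)² = 8 · (1.845154)² = 27.236754.

Rounded to 4 decimal places: λ_− ≈ 0.1918, λ_+ ≈ 27.2368.


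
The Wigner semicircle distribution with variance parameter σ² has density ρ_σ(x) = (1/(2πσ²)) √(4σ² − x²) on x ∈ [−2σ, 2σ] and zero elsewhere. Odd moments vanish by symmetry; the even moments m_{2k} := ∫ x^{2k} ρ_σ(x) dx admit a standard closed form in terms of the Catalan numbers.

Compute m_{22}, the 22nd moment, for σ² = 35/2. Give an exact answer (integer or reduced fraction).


By the scaled semicircle moment identity, m_{2k} = σ^{2k} · C_k with k = 11.
C_11 = (1/(k+1)) · C(2k, k) = (1/12) · C(22, 11) = (1/12) · 705432 = 58786.
σ^{2k} = (σ²)^k = (35/2)^11 = 96549157373046875/2048.

Therefore m_{22} = σ^{22} · C_11 = (96549157373046875/2048) · 58786 = 2837869382665966796875/1024.


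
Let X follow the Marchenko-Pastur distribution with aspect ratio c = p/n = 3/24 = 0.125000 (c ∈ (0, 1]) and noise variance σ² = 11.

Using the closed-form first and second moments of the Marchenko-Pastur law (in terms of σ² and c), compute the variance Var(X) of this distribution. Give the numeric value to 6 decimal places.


Recall the MP moments m_1 = E[X] = σ² and m_2 = E[X²] = σ⁴ (1 + c).
m_1 = E[X] = σ² = 11, so m_1² = 121.
m_2 = E[X²] = σ⁴ (1 + c) = 121 · (1 + 0.125000) = 121 · 1.125000 = 136.125000.
(Note m_2 − m_1² simplifies to c · σ⁴ = 0.125000 · 121.)

Var(X) = m_2 − m_1² = 136.125000 − 121 = 15.125000.


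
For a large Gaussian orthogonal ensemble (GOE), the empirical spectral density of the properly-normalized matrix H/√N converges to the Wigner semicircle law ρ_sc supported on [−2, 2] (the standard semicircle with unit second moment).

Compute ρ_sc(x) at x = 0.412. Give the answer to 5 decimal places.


ρ_sc(x) = (1/(2π)) √(4 − x²). With x = 0.412:
  4 − x² = 4 − (0.412)² = 4 − 0.169744 = 3.830256.
  √(4 − x²) = 1.957104.
  1/(2π) = 0.159155.
  ρ_sc(0.412) = 0.159155 · 1.957104 = 0.311483.

Rounded to 5 decimal places: ρ_sc(0.412) ≈ 0.31148.


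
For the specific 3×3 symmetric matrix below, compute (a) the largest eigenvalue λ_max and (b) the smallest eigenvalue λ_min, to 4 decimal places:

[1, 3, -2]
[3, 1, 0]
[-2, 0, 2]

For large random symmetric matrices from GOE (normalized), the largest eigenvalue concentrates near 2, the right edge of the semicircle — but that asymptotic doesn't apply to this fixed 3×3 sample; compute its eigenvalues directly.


Since M is real symmetric, all three eigenvalues are real; they are the roots of det(λI − M) = λ³ − (tr M) λ² + s λ − det M, where s is the sum of the principal 2×2 minors.
tr M = 1 + 1 + 2 = 4.
s = (1·1 − 3²) + (1·2 − (-2)²) + (1·2 − 0²) = -8 + (-2) + 2 = -8.
det M (expand along row 1) = 1·2 − 3·6 + (-2)·2 = -20.
Characteristic polynomial: λ³ − 4λ² − 8λ + 20 = 0.
Substitute λ = y + (tr M)/3 = y + 1.333333 to remove the quadratic term: y³ + p·y + q = 0 with p = s − (tr M)²/3 = -13.333333 and q = −2(tr M)³/27 + (tr M)·s/3 − det M = 4.592593.
Three real roots ⇒ use the trigonometric (Viète) form: r = 2√(−p/3) = 4.216370, φ = arccos(3q/(p·r)) = arccos(-0.245077) = 1.818395 rad.
y_k = r·cos(φ/3 − 2πk/3) for k = 0, 1, 2 gives y = 3.465257, 0.347594, -3.812852.
λ_k = y_k + 1.333333 gives λ = 4.7986, 1.6809, -2.4795 (check: the sum is 4.0000 = tr M).

Hence λ_max = 4.7986 and λ_min = -2.4795.


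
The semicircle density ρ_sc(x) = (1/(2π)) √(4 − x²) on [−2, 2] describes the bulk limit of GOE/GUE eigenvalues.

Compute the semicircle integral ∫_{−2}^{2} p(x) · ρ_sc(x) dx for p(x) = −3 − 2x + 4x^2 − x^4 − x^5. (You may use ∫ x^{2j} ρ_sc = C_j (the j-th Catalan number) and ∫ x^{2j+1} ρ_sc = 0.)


Write p(x) = Σ a_i x^i, split into monomials and integrate each against ρ_sc separately.
Using ∫ x^{2j} ρ_sc = C_j = (1/(j+1)) C(2j, j) (Catalan numbers) and ∫ x^{2j+1} ρ_sc = 0 (odd monomials vanish by symmetry):
  i = 0 (even): a_0 · C_{0} = -3 · 1 = -3
  i = 1 (odd): ∫ x^1 ρ_sc = 0 (vanishes)
  i = 2 (even): a_2 · C_{1} = 4 · 1 = 4
  i = 4 (even): a_4 · C_{2} = -1 · 2 = -2
  i = 5 (odd): ∫ x^5 ρ_sc = 0 (vanishes)

Summing the contributions: ∫_{−2}^{2} p(x) ρ_sc(x) dx = (-3) + 4 + (-2) = -1.


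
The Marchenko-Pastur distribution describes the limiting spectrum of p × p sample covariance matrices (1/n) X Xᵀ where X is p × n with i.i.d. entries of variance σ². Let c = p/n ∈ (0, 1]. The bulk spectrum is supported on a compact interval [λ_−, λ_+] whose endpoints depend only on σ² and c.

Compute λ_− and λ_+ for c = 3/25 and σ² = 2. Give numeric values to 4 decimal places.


c = 3/25 = 0.120000; √c = 0.346410.
λ_− = σ² (1 − √c)² = 2 · (1 − 0.346410)² = 2 · (0.653590)² = 0.854359.
λ_+ = σ² (1 + √c)² = 2 · (1 + 0.346410)² = 2 · (1.346410)² = 3.625641.

Rounded to 4 decimal places: λ_− ≈ 0.8544, λ_+ ≈ 3.6256.


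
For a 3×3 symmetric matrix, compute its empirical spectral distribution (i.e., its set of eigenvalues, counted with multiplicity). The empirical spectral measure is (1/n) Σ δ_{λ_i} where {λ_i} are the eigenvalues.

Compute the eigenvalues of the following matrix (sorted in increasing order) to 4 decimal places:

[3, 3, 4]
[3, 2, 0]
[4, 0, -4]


Since M is real symmetric, all three eigenvalues are real; they are the roots of det(λI − M) = λ³ − (tr M) λ² + s λ − det M, where s is the sum of the principal 2×2 minors.
tr M = 3 + 2 + (-4) = 1.
s = (3·2 − 3²) + (3·(-4) − 4²) + (2·(-4) − 0²) = -3 + (-28) + (-8) = -39.
det M (expand along row 1) = 3·(-8) − 3·(-12) + 4·(-8) = -20.
Characteristic polynomial: λ³ − λ² − 39λ + 20 = 0.
Substitute λ = y + (tr M)/3 = y + 0.333333 to remove the quadratic term: y³ + p·y + q = 0 with p = s − (tr M)²/3 = -39.333333 and q = −2(tr M)³/27 + (tr M)·s/3 − det M = 6.925926.
Three real roots ⇒ use the trigonometric (Viète) form: r = 2√(−p/3) = 7.241854, φ = arccos(3q/(p·r)) = arccos(-0.072944) = 1.643805 rad.
y_k = r·cos(φ/3 − 2πk/3) for k = 0, 1, 2 gives y = 6.181661, 0.176222, -6.357883.
λ_k = y_k + 0.333333 gives λ = 6.5150, 0.5096, -6.0245 (check: the sum is 1.0000 = tr M).

Eigenvalues sorted in increasing order: [-6.0245, 0.5096, 6.5150].


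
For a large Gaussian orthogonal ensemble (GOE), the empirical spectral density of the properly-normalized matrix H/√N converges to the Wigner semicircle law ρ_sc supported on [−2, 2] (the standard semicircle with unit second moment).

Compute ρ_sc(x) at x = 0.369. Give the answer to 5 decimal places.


ρ_sc(x) = (1/(2π)) √(4 − x²). With x = 0.369:
  4 − x² = 4 − (0.369)² = 4 − 0.136161 = 3.863839.
  √(4 − x²) = 1.965665.
  1/(2π) = 0.159155.
  ρ_sc(0.369) = 0.159155 · 1.965665 = 0.312845.

Rounded to 5 decimal places: ρ_sc(0.369) ≈ 0.31285.


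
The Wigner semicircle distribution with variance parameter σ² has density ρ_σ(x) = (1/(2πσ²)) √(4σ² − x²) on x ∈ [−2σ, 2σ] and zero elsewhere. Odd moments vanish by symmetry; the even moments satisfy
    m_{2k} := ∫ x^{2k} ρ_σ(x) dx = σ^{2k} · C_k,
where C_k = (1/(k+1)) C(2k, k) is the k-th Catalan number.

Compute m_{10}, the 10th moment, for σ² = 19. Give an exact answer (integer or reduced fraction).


By the scaled semicircle moment identity, m_{2k} = σ^{2k} · C_k with k = 5.
C_5 = (1/(k+1)) · C(2k, k) = (1/6) · C(10, 5) = (1/6) · 252 = 42.
σ^{2k} = (σ²)^k = (19)^5 = 2476099.

Therefore m_{10} = σ^{10} · C_5 = 2476099 · 42 = 103996158.
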